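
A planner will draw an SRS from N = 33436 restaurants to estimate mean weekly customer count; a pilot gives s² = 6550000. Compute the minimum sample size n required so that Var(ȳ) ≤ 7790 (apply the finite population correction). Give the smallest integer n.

821

Without fpc, n₀ = s²/D = 6550000/7790 = 840.8216.
With fpc, (1 − n/N)·s²/n ≤ D requires n ≥ n₀/(1 + n₀/N) = 840.8216/(1 + 840.8216/33436) = 820.1960.
Rounding up, n = 821.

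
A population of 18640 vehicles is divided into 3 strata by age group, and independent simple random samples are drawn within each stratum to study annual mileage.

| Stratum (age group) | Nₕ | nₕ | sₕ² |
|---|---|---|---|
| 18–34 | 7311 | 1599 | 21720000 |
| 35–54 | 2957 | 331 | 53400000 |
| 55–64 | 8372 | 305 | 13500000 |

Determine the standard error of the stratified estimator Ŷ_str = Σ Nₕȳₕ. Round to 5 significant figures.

Var(Ŷ_str) = Σₕ Nₕ²(1 − fₕ)sₕ²/nₕ.
18–34: 7311²·(1 − 1599/7311)·21720000/1599 = 5.672524 × 10^11.
35–54: 2957²·(1 − 331/2957)·53400000/331 = 1.2527353 × 10^12.
55–64: 8372²·(1 − 305/8372)·13500000/305 = 2.9893393 × 10^12.
Sum = 4.809327 × 10^12.
SE = √(4.809327 × 10^12) = 2.1930 × 10^6.

2.1930 × 10^6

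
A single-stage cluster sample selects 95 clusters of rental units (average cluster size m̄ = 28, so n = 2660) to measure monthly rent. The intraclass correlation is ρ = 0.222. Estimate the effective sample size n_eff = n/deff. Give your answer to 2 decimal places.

deff = 1 + (28 − 1)·0.222 = 1 + 5.994 = 6.994.
n_eff = 2660 / 6.994 = 380.33.

380.33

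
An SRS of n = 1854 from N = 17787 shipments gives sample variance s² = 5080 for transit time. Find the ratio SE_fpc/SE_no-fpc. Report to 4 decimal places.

f = n/N = 1854/17787 = 0.10423343.
SE_no-fpc = √(s²/n) = 1.6553011; SE_fpc = √((1−f)s²/n) = 1.5666588.
Ratio = √(1−f) = 0.94644946.

0.9464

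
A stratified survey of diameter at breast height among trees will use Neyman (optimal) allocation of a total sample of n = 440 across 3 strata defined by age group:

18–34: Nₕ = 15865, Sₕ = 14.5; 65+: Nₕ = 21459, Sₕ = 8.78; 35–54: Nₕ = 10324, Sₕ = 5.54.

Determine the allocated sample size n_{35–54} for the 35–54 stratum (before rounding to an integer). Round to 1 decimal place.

52.9

Neyman allocation: nₕ = n·NₕSₕ / Σⱼ NⱼSⱼ.
Σ NⱼSⱼ = 15865·14.5 + 21459·8.78 + 10324·5.54 = 475647.48.
n_{35–54} = 440·10324·5.54 / 475647.48 = 52.9.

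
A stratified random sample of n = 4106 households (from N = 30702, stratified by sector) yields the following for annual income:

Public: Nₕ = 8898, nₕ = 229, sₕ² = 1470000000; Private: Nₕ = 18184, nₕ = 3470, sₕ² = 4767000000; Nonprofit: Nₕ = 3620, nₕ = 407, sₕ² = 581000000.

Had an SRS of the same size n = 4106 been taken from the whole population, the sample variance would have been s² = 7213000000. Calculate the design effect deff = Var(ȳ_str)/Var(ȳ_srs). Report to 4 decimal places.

Var(ȳ_str) = Σ Wₕ²(1−fₕ)sₕ²/nₕ with Wₕ = Nₕ/30702:
  Public: (8898/30702)²·(1−229/8898)·1470000000/229 = 525303.05
  Private: (18184/30702)²·(1−3470/18184)·4767000000/3470 = 389944.25
  Nonprofit: (3620/30702)²·(1−407/3620)·581000000/407 = 17614.393
  → Var(ȳ_str) = 932861.69.
Var(ȳ_srs) = (1 − 4106/30702)·7213000000/4106 = 1.5217617 × 10^6.
deff = 932861.69 / (1.5217617 × 10^6) = 0.6130.

0.6130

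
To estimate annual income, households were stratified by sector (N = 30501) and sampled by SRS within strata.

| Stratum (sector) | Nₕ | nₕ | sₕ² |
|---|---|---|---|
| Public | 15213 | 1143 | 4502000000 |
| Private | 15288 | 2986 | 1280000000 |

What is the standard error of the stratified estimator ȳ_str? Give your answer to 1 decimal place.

996.4

Var(ȳ_str) = Σₕ Wₕ²(1 − fₕ)sₕ²/nₕ with Wₕ = Nₕ/N, N = 30501.
Public: Wₕ = 0.49877053; term = 0.49877053²·(1 − 0.07513311)·4502000000/1143 = 906233.4.
Private: Wₕ = 0.50122947; term = 0.50122947²·(1 − 0.19531659)·1280000000/2986 = 86659.944.
Sum = 992893.34.
SE = √(992893.34) = 996.4.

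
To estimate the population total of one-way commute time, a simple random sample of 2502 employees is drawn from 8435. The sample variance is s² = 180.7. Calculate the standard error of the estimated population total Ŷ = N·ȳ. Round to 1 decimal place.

1901.1

Var(Ŷ) = N²·Var(ȳ) = N²·(1 − n/N)·s²/n.
f = 2502/8435 = 0.29662122; Var(ȳ) = 0.70337878·180.7/2502 = 0.050799578.
Var(Ŷ) = 8435² · 0.050799578 = 3.6143506 × 10^6.
SE(Ŷ) = √(3.6143506 × 10^6) = 1901.1.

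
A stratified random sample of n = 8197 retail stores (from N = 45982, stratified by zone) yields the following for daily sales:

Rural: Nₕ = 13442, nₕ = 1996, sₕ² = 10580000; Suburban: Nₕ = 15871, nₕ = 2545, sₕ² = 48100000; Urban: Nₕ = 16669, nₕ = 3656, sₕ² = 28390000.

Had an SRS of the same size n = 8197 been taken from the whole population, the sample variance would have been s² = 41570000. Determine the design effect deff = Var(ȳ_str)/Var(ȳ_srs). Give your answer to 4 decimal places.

Var(ȳ_str) = Σ Wₕ²(1−fₕ)sₕ²/nₕ with Wₕ = Nₕ/45982:
  Rural: (13442/45982)²·(1−1996/13442)·10580000/1996 = 385.71546
  Suburban: (15871/45982)²·(1−2545/15871)·48100000/2545 = 1890.5392
  Urban: (16669/45982)²·(1−3656/16669)·28390000/3656 = 796.65533
  → Var(ȳ_str) = 3072.91.
Var(ȳ_srs) = (1 − 8197/45982)·41570000/8197 = 4167.3182.
deff = 3072.91 / 4167.3182 = 0.7374.

0.7374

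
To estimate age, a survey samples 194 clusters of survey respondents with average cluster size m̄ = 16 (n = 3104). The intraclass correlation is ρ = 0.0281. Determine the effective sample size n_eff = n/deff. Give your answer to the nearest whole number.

2184

deff = 1 + (16 − 1)·0.0281 = 1 + 0.4215 = 1.4215.
n_eff = 3104 / 1.4215 = 2184.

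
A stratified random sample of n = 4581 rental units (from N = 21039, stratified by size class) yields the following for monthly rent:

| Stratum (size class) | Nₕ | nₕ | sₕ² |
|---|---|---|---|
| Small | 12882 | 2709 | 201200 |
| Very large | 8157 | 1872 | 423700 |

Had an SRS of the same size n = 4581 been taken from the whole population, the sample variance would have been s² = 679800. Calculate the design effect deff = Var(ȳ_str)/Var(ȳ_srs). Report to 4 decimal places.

0.4152

Var(ȳ_str) = Σ Wₕ²(1−fₕ)sₕ²/nₕ with Wₕ = Nₕ/21039:
  Small: (12882/21039)²·(1−2709/12882)·201200/2709 = 21.988779
  Very large: (8157/21039)²·(1−1872/8157)·423700/1872 = 26.214295
  → Var(ȳ_str) = 48.203074.
Var(ȳ_srs) = (1 − 4581/21039)·679800/4581 = 116.08413.
deff = 48.203074 / 116.08413 = 0.4152.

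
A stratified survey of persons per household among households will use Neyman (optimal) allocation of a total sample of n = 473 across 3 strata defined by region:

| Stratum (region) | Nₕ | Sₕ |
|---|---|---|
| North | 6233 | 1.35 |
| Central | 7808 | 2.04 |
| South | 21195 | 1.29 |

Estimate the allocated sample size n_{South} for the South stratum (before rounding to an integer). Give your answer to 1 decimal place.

250.2

Neyman allocation: nₕ = n·NₕSₕ / Σⱼ NⱼSⱼ.
Σ NⱼSⱼ = 6233·1.35 + 7808·2.04 + 21195·1.29 = 51684.42.
n_{South} = 473·21195·1.29 / 51684.42 = 250.2.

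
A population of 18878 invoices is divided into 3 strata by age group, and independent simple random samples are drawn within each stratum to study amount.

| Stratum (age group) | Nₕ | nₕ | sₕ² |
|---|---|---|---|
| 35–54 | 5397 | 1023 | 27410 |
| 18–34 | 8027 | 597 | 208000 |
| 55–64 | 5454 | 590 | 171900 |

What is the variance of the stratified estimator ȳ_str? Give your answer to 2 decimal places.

81.77

Var(ȳ_str) = Σₕ Wₕ²(1 − fₕ)sₕ²/nₕ with Wₕ = Nₕ/N, N = 18878.
35–54: Wₕ = 0.28588834; term = 0.28588834²·(1 − 0.18954975)·27410/1023 = 1.7748131.
18–34: Wₕ = 0.42520394; term = 0.42520394²·(1 − 0.07437399)·208000/597 = 58.306788.
55–64: Wₕ = 0.28890772; term = 0.28890772²·(1 − 0.10817748)·171900/590 = 21.688055.
Sum = 81.769656.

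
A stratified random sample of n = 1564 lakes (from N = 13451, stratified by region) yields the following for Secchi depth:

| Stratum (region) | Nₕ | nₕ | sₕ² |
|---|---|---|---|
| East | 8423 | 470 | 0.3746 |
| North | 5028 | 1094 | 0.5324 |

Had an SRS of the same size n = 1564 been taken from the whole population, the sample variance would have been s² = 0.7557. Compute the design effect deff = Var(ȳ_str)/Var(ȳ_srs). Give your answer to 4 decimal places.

0.8157

Var(ȳ_str) = Σ Wₕ²(1−fₕ)sₕ²/nₕ with Wₕ = Nₕ/13451:
  East: (8423/13451)²·(1−470/8423)·0.3746/470 = 2.9509276 × 10^-4
  North: (5028/13451)²·(1−1094/5028)·0.5324/1094 = 5.3203623 × 10^-5
  → Var(ȳ_str) = 3.4829638 × 10^-4.
Var(ȳ_srs) = (1 − 1564/13451)·0.7557/1564 = 4.2700245 × 10^-4.
deff = (3.4829638 × 10^-4) / (4.2700245 × 10^-4) = 0.8157.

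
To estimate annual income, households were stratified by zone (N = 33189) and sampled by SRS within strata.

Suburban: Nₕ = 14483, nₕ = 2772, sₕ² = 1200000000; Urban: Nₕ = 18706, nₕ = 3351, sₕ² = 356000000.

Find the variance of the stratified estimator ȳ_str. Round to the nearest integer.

Var(ȳ_str) = Σₕ Wₕ²(1 − fₕ)sₕ²/nₕ with Wₕ = Nₕ/N, N = 33189.
Suburban: Wₕ = 0.43637952; term = 0.43637952²·(1 − 0.19139681)·1200000000/2772 = 66657.987.
Urban: Wₕ = 0.56362048; term = 0.56362048²·(1 − 0.17914038)·356000000/3351 = 27702.438.
Sum = 94360.425.

94360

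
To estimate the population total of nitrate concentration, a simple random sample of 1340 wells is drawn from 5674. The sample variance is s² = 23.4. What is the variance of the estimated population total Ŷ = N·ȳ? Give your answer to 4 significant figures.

Var(Ŷ) = N²·Var(ȳ) = N²·(1 − n/N)·s²/n.
f = 1340/5674 = 0.23616496; Var(ȳ) = 0.76383504·23.4/1340 = 0.013338612.
Var(Ŷ) = 5674² · 0.013338612 = 429426.96.

429400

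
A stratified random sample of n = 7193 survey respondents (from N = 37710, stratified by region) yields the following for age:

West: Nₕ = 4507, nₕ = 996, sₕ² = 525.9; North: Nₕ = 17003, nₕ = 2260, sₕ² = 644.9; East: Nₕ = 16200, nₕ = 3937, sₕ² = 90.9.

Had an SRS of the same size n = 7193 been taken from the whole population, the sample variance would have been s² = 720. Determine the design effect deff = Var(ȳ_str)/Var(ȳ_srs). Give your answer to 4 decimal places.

0.7333

Var(ȳ_str) = Σ Wₕ²(1−fₕ)sₕ²/nₕ with Wₕ = Nₕ/37710:
  West: (4507/37710)²·(1−996/4507)·525.9/996 = 0.0058755585
  North: (17003/37710)²·(1−2260/17003)·644.9/2260 = 0.050301657
  East: (16200/37710)²·(1−3937/16200)·90.9/3937 = 0.0032255007
  → Var(ȳ_str) = 0.059402716.
Var(ȳ_srs) = (1 − 7193/37710)·720/7193 = 0.081004238.
deff = 0.059402716 / 0.081004238 = 0.7333.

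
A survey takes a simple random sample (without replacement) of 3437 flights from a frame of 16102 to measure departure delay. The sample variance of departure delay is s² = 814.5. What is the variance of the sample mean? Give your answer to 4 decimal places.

Under SRS without replacement, Var(ȳ) = (1 − f)·s²/n with f = n/N = 3437/16102 = 0.21345175.
Var(ȳ) = (1 − 0.21345175)·814.5/3437 = 0.78654825·0.23697992 = 0.18639615.

0.1864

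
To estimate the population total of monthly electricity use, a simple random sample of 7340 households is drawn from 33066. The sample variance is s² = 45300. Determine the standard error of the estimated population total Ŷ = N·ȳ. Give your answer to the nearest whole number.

72457

Var(Ŷ) = N²·Var(ȳ) = N²·(1 − n/N)·s²/n.
f = 7340/33066 = 0.22198028; Var(ȳ) = 0.77801972·45300/7340 = 4.8016748.
Var(Ŷ) = 33066² · 4.8016748 = 5.2499609 × 10^9.
SE(Ŷ) = √(5.2499609 × 10^9) = 72457.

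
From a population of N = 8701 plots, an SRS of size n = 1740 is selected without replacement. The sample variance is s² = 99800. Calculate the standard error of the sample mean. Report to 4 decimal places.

Under SRS without replacement, Var(ȳ) = (1 − f)·s²/n with f = n/N = 1740/8701 = 0.19997701.
Var(ȳ) = (1 − 0.19997701)·99800/1740 = 0.80002299·57.356322 = 45.886376.
SE(ȳ) = √(45.886376) = 6.7739.

6.7739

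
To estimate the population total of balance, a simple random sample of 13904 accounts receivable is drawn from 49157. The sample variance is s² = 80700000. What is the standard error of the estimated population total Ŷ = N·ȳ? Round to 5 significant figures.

3.1714 × 10^6

Var(Ŷ) = N²·Var(ȳ) = N²·(1 − n/N)·s²/n.
f = 13904/49157 = 0.28284883; Var(ȳ) = 0.71715117·80700000/13904 = 4162.4065.
Var(Ŷ) = 49157² · 4162.4065 = 1.0058083 × 10^13.
SE(Ŷ) = √(1.0058083 × 10^13) = 3.1714 × 10^6.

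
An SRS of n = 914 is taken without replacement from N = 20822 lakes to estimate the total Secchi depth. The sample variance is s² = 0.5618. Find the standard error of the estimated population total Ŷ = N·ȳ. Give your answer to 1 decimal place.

504.8

Var(Ŷ) = N²·Var(ȳ) = N²·(1 − n/N)·s²/n.
f = 914/20822 = 0.04389588; Var(ȳ) = 0.95610412·0.5618/914 = 5.8767975 × 10^-4.
Var(Ŷ) = 20822² · (5.8767975 × 10^-4) = 254791.9.
SE(Ŷ) = √(254791.9) = 504.8.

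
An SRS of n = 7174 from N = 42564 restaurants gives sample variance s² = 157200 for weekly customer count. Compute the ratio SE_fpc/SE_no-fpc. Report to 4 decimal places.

0.9118

f = n/N = 7174/42564 = 0.16854619.
SE_no-fpc = √(s²/n) = 4.6810748; SE_fpc = √((1−f)s²/n) = 4.2683955.
Ratio = √(1−f) = 0.91184089.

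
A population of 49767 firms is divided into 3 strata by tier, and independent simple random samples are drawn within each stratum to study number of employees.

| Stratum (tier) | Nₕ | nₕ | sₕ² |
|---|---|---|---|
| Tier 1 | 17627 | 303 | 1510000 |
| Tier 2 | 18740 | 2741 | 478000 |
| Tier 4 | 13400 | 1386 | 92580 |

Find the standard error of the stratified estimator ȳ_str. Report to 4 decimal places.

Var(ȳ_str) = Σₕ Wₕ²(1 − fₕ)sₕ²/nₕ with Wₕ = Nₕ/N, N = 49767.
Tier 1: Wₕ = 0.35419053; term = 0.35419053²·(1 − 0.01718954)·1510000/303 = 614.43787.
Tier 2: Wₕ = 0.37655475; term = 0.37655475²·(1 − 0.14626467)·478000/2741 = 21.110492.
Tier 4: Wₕ = 0.26925473; term = 0.26925473²·(1 − 0.10343284)·92580/1386 = 4.3417364.
Sum = 639.8901.
SE = √(639.8901) = 25.2960.

25.2960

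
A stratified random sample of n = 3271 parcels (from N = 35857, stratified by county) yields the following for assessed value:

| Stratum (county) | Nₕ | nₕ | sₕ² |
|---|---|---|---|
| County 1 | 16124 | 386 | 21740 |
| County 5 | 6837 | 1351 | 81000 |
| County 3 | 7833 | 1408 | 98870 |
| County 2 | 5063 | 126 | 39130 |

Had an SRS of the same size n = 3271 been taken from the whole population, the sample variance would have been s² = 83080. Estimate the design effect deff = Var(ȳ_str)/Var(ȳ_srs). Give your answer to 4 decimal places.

Var(ȳ_str) = Σ Wₕ²(1−fₕ)sₕ²/nₕ with Wₕ = Nₕ/35857:
  County 1: (16124/35857)²·(1−386/16124)·21740/386 = 11.115952
  County 5: (6837/35857)²·(1−1351/6837)·81000/1351 = 1.7490537
  County 3: (7833/35857)²·(1−1408/7833)·98870/1408 = 2.7486234
  County 2: (5063/35857)²·(1−126/5063)·39130/126 = 6.0375738
  → Var(ȳ_str) = 21.651203.
Var(ȳ_srs) = (1 − 3271/35857)·83080/3271 = 23.081979.
deff = 21.651203 / 23.081979 = 0.9380.

0.9380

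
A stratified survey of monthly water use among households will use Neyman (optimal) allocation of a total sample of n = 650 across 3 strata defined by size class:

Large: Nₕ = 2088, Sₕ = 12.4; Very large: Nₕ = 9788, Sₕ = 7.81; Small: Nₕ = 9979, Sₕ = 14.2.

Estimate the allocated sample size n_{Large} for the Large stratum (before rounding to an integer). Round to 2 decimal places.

Neyman allocation: nₕ = n·NₕSₕ / Σⱼ NⱼSⱼ.
Σ NⱼSⱼ = 2088·12.4 + 9788·7.81 + 9979·14.2 = 244037.28.
n_{Large} = 650·2088·12.4 / 244037.28 = 68.96.

68.96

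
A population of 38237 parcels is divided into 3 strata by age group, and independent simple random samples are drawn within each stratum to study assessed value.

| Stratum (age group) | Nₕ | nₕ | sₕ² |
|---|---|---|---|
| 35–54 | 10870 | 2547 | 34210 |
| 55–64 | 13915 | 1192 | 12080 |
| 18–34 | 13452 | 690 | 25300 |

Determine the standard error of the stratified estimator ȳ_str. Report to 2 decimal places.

2.52

Var(ȳ_str) = Σₕ Wₕ²(1 − fₕ)sₕ²/nₕ with Wₕ = Nₕ/N, N = 38237.
35–54: Wₕ = 0.28427962; term = 0.28427962²·(1 − 0.23431463)·34210/2547 = 0.83112423.
55–64: Wₕ = 0.36391453; term = 0.36391453²·(1 − 0.08566295)·12080/1192 = 1.2271448.
18–34: Wₕ = 0.35180584; term = 0.35180584²·(1 − 0.05129349)·25300/690 = 4.3053594.
Sum = 6.3636284.
SE = √(6.3636284) = 2.52.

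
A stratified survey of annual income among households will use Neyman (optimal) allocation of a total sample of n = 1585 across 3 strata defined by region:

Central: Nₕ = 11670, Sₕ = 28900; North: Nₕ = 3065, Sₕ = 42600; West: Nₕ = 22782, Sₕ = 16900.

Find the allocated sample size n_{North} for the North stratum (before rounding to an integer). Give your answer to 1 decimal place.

242.7

Neyman allocation: nₕ = n·NₕSₕ / Σⱼ NⱼSⱼ.
Σ NⱼSⱼ = 11670·28900 + 3065·42600 + 22782·16900 = 8.528478 × 10^8.
n_{North} = 1585·3065·42600 / (8.528478 × 10^8) = 242.7.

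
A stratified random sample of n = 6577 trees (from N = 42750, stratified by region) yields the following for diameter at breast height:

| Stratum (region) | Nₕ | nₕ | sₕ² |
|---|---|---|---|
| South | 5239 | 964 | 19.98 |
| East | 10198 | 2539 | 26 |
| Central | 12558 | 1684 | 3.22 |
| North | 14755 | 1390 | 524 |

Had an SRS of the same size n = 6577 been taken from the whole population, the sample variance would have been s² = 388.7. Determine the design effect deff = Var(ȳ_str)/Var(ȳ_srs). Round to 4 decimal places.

0.8301

Var(ȳ_str) = Σ Wₕ²(1−fₕ)sₕ²/nₕ with Wₕ = Nₕ/42750:
  South: (5239/42750)²·(1−964/5239)·19.98/964 = 2.5399825 × 10^-4
  East: (10198/42750)²·(1−2539/10198)·26/2539 = 4.3764854 × 10^-4
  Central: (12558/42750)²·(1−1684/12558)·3.22/1684 = 1.4287339 × 10^-4
  North: (14755/42750)²·(1−1390/14755)·524/1390 = 0.040677329
  → Var(ȳ_str) = 0.041511849.
Var(ȳ_srs) = (1 − 6577/42750)·388.7/6577 = 0.050007496.
deff = 0.041511849 / 0.050007496 = 0.8301.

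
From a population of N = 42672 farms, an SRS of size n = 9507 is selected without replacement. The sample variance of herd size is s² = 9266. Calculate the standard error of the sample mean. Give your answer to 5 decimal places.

Under SRS without replacement, Var(ȳ) = (1 − f)·s²/n with f = n/N = 9507/42672 = 0.22279246.
Var(ȳ) = (1 − 0.22279246)·9266/9507 = 0.77720754·0.97465026 = 0.75750553.
SE(ȳ) = √(0.75750553) = 0.87035.

0.87035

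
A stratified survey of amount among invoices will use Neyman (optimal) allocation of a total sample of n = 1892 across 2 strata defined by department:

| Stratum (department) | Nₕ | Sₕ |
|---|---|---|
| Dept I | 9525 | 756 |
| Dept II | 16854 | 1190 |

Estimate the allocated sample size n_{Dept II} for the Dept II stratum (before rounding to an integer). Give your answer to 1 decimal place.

Neyman allocation: nₕ = n·NₕSₕ / Σⱼ NⱼSⱼ.
Σ NⱼSⱼ = 9525·756 + 16854·1190 = 2.725716 × 10^7.
n_{Dept II} = 1892·16854·1190 / (2.725716 × 10^7) = 1392.2.

1392.2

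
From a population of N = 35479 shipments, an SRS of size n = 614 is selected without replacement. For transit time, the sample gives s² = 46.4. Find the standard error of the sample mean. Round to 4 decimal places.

Under SRS without replacement, Var(ȳ) = (1 − f)·s²/n with f = n/N = 614/35479 = 0.01730601.
Var(ȳ) = (1 − 0.01730601)·46.4/614 = 0.98269399·0.075570033 = 0.074262217.
SE(ȳ) = √(0.074262217) = 0.2725.

0.2725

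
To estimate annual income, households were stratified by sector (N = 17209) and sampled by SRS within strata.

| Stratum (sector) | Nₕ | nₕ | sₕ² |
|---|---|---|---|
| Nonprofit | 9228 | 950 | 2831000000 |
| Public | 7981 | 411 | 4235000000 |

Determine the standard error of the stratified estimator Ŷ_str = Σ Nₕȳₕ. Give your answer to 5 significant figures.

Var(Ŷ_str) = Σₕ Nₕ²(1 − fₕ)sₕ²/nₕ.
Nonprofit: 9228²·(1 − 950/9228)·2831000000/950 = 2.2764036 × 10^14.
Public: 7981²·(1 − 411/7981)·4235000000/411 = 6.2253645 × 10^14.
Sum = 8.5017681 × 10^14.
SE = √(8.5017681 × 10^14) = 2.9158 × 10^7.

2.9158 × 10^7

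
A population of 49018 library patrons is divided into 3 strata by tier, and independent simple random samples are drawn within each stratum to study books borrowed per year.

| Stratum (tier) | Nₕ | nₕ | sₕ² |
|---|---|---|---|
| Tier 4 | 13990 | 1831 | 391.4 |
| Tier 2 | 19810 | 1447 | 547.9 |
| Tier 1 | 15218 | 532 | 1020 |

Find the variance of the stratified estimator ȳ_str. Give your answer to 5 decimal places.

0.25079

Var(ȳ_str) = Σₕ Wₕ²(1 − fₕ)sₕ²/nₕ with Wₕ = Nₕ/N, N = 49018.
Tier 4: Wₕ = 0.28540536; term = 0.28540536²·(1 − 0.13087920)·391.4/1831 = 0.015133413.
Tier 2: Wₕ = 0.40413726; term = 0.40413726²·(1 − 0.07304392)·547.9/1447 = 0.057325745.
Tier 1: Wₕ = 0.31045738; term = 0.31045738²·(1 − 0.03495860)·1020/532 = 0.17833577.
Sum = 0.25079493.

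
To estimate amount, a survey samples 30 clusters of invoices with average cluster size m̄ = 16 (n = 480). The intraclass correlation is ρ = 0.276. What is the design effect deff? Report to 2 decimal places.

5.14

deff = 1 + (16 − 1)·0.276 = 1 + 4.14 = 5.14.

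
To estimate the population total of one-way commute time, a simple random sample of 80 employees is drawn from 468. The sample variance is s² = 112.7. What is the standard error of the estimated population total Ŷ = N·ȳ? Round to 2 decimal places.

505.77

Var(Ŷ) = N²·Var(ȳ) = N²·(1 − n/N)·s²/n.
f = 80/468 = 0.17094017; Var(ȳ) = 0.82905983·112.7/80 = 1.167938.
Var(Ŷ) = 468² · 1.167938 = 255806.45.
SE(Ŷ) = √(255806.45) = 505.77.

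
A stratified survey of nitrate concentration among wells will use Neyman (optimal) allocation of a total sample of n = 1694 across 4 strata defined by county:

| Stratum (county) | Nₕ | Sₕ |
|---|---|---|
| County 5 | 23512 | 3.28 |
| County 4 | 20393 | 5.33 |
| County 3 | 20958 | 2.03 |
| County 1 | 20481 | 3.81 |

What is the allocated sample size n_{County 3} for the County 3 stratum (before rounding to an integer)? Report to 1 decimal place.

235.2

Neyman allocation: nₕ = n·NₕSₕ / Σⱼ NⱼSⱼ.
Σ NⱼSⱼ = 23512·3.28 + 20393·5.33 + 20958·2.03 + 20481·3.81 = 306391.4.
n_{County 3} = 1694·20958·2.03 / 306391.4 = 235.2.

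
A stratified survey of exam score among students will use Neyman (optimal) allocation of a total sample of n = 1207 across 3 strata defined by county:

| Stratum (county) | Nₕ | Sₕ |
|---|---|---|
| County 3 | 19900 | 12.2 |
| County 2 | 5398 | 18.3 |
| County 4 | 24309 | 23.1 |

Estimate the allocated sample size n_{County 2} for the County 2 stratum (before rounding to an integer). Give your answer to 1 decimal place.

Neyman allocation: nₕ = n·NₕSₕ / Σⱼ NⱼSⱼ.
Σ NⱼSⱼ = 19900·12.2 + 5398·18.3 + 24309·23.1 = 903101.3.
n_{County 2} = 1207·5398·18.3 / 903101.3 = 132.0.

132.0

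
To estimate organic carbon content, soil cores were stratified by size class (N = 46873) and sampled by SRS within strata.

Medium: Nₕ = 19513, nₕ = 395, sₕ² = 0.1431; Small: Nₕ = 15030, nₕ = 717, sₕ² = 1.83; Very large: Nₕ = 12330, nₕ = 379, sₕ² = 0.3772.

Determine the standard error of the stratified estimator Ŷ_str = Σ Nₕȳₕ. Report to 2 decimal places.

Var(Ŷ_str) = Σₕ Nₕ²(1 − fₕ)sₕ²/nₕ.
Medium: 19513²·(1 − 395/19513)·0.1431/395 = 135147.82.
Small: 15030²·(1 − 717/15030)·1.83/717 = 549062.25.
Very large: 12330²·(1 − 379/12330)·0.3772/379 = 146655.99.
Sum = 830866.06.
SE = √(830866.06) = 911.52.

911.52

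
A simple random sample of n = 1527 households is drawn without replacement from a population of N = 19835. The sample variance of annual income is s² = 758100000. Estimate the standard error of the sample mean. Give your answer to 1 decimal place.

Under SRS without replacement, Var(ȳ) = (1 − f)·s²/n with f = n/N = 1527/19835 = 0.07698513.
Var(ȳ) = (1 − 0.07698513)·758100000/1527 = 0.92301487·496463.65 = 458243.34.
SE(ȳ) = √(458243.34) = 676.9.

676.9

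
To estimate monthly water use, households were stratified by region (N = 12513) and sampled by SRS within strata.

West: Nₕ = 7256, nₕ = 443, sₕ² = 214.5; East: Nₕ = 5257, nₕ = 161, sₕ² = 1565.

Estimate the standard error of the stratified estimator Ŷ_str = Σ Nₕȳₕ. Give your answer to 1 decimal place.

16862.5

Var(Ŷ_str) = Σₕ Nₕ²(1 − fₕ)sₕ²/nₕ.
West: 7256²·(1 − 443/7256)·214.5/443 = 2.3936422 × 10^7.
East: 5257²·(1 − 161/5257)·1565/161 = 2.6040892 × 10^8.
Sum = 2.8434534 × 10^8.
SE = √(2.8434534 × 10^8) = 16862.5.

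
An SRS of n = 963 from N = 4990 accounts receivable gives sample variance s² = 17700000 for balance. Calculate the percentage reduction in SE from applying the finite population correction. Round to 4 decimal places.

10.1660

f = n/N = 963/4990 = 0.19298597.
SE_no-fpc = √(s²/n) = 135.57309; SE_fpc = √((1−f)s²/n) = 121.79067.
Ratio = √(1−f) = 0.89833960. Reduction = 100·(1 − 0.89833960) = 10.1660%.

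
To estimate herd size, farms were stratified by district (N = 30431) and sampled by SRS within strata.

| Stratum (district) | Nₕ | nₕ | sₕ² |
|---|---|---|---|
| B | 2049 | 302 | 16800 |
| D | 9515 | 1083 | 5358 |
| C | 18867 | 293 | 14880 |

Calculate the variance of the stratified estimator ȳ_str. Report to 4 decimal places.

Var(ȳ_str) = Σₕ Wₕ²(1 − fₕ)sₕ²/nₕ with Wₕ = Nₕ/N, N = 30431.
B: Wₕ = 0.06733265; term = 0.06733265²·(1 − 0.14738897)·16800/302 = 0.21503282.
D: Wₕ = 0.31267458; term = 0.31267458²·(1 − 0.11382028)·5358/1083 = 0.42862865.
C: Wₕ = 0.61999277; term = 0.61999277²·(1 − 0.01552976)·14880/293 = 19.218131.
Sum = 19.861792.

19.8618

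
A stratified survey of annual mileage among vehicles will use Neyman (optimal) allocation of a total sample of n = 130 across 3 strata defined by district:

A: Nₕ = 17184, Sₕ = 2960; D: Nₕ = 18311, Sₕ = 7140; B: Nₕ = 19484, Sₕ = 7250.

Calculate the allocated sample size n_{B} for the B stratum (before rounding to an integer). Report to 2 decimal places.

Neyman allocation: nₕ = n·NₕSₕ / Σⱼ NⱼSⱼ.
Σ NⱼSⱼ = 17184·2960 + 18311·7140 + 19484·7250 = 3.2286418 × 10^8.
n_{B} = 130·19484·7250 / (3.2286418 × 10^8) = 56.88.

56.88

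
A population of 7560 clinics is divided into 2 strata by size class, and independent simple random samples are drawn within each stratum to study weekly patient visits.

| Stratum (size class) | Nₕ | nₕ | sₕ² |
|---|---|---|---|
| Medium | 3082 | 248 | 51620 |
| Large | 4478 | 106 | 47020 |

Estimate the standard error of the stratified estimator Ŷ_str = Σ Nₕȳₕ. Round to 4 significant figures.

Var(Ŷ_str) = Σₕ Nₕ²(1 − fₕ)sₕ²/nₕ.
Medium: 3082²·(1 − 248/3082)·51620/248 = 1.8180206 × 10^9.
Large: 4478²·(1 − 106/4478)·47020/106 = 8.6844237 × 10^9.
Sum = 1.0502444 × 10^10.
SE = √(1.0502444 × 10^10) = 102500.

102500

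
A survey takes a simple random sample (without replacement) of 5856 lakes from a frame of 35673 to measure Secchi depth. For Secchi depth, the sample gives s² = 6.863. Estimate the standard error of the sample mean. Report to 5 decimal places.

Under SRS without replacement, Var(ȳ) = (1 − f)·s²/n with f = n/N = 5856/35673 = 0.16415777.
Var(ȳ) = (1 − 0.16415777)·6.863/5856 = 0.83584223·0.0011719604 = 9.7957398 × 10^-4.
SE(ȳ) = √(9.7957398 × 10^-4) = 0.03130.

0.03130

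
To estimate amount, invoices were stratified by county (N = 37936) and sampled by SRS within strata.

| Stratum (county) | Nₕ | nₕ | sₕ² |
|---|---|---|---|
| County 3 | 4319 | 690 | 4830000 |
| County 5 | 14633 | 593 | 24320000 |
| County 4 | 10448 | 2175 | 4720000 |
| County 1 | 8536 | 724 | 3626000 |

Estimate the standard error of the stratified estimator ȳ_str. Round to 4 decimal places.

Var(ȳ_str) = Σₕ Wₕ²(1 − fₕ)sₕ²/nₕ with Wₕ = Nₕ/N, N = 37936.
County 3: Wₕ = 0.11384964; term = 0.11384964²·(1 − 0.15975920)·4830000/690 = 76.236884.
County 5: Wₕ = 0.38572860; term = 0.38572860²·(1 − 0.04052484)·24320000/593 = 5854.7221.
County 4: Wₕ = 0.27541122; term = 0.27541122²·(1 − 0.20817381)·4720000/2175 = 130.33944.
County 1: Wₕ = 0.22501054; term = 0.22501054²·(1 − 0.08481724)·3626000/724 = 232.06134.
Sum = 6293.3598.
SE = √(6293.3598) = 79.3307.

79.3307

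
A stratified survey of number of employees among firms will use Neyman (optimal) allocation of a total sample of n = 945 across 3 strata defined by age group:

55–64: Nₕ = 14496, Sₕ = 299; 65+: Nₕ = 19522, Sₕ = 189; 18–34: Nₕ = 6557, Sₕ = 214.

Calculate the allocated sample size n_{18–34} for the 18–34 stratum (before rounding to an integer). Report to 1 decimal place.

Neyman allocation: nₕ = n·NₕSₕ / Σⱼ NⱼSⱼ.
Σ NⱼSⱼ = 14496·299 + 19522·189 + 6557·214 = 9.42716 × 10^6.
n_{18–34} = 945·6557·214 / (9.42716 × 10^6) = 140.7.

140.7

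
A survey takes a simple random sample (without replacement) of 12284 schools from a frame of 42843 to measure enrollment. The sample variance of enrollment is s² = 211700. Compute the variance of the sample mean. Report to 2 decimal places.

Under SRS without replacement, Var(ȳ) = (1 − f)·s²/n with f = n/N = 12284/42843 = 0.28672128.
Var(ȳ) = (1 − 0.28672128)·211700/12284 = 0.71327872·17.2338 = 12.292503.

12.29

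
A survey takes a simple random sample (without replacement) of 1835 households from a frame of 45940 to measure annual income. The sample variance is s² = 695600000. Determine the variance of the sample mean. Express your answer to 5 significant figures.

363930

Under SRS without replacement, Var(ȳ) = (1 − f)·s²/n with f = n/N = 1835/45940 = 0.03994340.
Var(ȳ) = (1 − 0.03994340)·695600000/1835 = 0.96005660·379073.57 = 363932.08.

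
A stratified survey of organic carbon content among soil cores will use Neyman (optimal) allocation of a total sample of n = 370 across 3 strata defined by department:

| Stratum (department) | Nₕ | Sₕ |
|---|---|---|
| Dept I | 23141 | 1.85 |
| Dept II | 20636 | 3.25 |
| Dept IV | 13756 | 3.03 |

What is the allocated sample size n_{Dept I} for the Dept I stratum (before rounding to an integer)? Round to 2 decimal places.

Neyman allocation: nₕ = n·NₕSₕ / Σⱼ NⱼSⱼ.
Σ NⱼSⱼ = 23141·1.85 + 20636·3.25 + 13756·3.03 = 151558.53.
n_{Dept I} = 370·23141·1.85 / 151558.53 = 104.51.

104.51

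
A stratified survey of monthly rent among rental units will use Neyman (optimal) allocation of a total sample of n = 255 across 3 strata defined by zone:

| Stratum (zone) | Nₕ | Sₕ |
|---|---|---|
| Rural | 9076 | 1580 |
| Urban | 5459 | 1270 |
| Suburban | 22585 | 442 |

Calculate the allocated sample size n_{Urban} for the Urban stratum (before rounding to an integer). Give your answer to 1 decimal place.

Neyman allocation: nₕ = n·NₕSₕ / Σⱼ NⱼSⱼ.
Σ NⱼSⱼ = 9076·1580 + 5459·1270 + 22585·442 = 3.125558 × 10^7.
n_{Urban} = 255·5459·1270 / (3.125558 × 10^7) = 56.6.

56.6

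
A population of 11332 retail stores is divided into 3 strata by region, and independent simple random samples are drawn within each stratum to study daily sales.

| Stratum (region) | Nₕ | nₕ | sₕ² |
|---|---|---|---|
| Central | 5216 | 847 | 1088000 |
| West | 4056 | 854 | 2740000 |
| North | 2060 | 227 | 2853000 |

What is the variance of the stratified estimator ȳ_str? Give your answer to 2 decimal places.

Var(ȳ_str) = Σₕ Wₕ²(1 − fₕ)sₕ²/nₕ with Wₕ = Nₕ/N, N = 11332.
Central: Wₕ = 0.46028945; term = 0.46028945²·(1 − 0.16238497)·1088000/847 = 227.9565.
West: Wₕ = 0.35792446; term = 0.35792446²·(1 − 0.21055227)·2740000/854 = 324.48814.
North: Wₕ = 0.18178609; term = 0.18178609²·(1 − 0.11019417)·2853000/227 = 369.56639.
Sum = 922.01103.

922.01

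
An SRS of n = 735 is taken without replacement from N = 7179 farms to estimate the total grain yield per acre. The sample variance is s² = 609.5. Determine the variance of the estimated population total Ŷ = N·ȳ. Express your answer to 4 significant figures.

3.836 × 10^7

Var(Ŷ) = N²·Var(ȳ) = N²·(1 − n/N)·s²/n.
f = 735/7179 = 0.10238195; Var(ȳ) = 0.89761805·609.5/735 = 0.7443513.
Var(Ŷ) = 7179² · 0.7443513 = 3.8362408 × 10^7.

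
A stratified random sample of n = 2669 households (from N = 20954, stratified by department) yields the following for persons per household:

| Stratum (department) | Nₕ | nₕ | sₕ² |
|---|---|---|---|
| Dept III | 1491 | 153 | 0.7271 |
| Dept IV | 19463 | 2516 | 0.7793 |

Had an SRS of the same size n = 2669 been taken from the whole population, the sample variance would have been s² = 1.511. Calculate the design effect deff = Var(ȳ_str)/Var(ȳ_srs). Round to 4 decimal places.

Var(ȳ_str) = Σ Wₕ²(1−fₕ)sₕ²/nₕ with Wₕ = Nₕ/20954:
  Dept III: (1491/20954)²·(1−153/1491)·0.7271/153 = 2.1592483 × 10^-5
  Dept IV: (19463/20954)²·(1−2516/19463)·0.7793/2516 = 2.3268199 × 10^-4
  → Var(ȳ_str) = 2.5427447 × 10^-4.
Var(ȳ_srs) = (1 − 2669/20954)·1.511/2669 = 4.940193 × 10^-4.
deff = (2.5427447 × 10^-4) / (4.940193 × 10^-4) = 0.5147.

0.5147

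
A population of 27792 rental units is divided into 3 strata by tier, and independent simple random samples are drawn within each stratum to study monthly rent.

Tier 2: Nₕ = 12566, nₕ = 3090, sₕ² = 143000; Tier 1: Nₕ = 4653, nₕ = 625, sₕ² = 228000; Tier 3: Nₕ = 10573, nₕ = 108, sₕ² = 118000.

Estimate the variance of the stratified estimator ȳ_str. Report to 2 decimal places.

172.50

Var(ȳ_str) = Σₕ Wₕ²(1 − fₕ)sₕ²/nₕ with Wₕ = Nₕ/N, N = 27792.
Tier 2: Wₕ = 0.45214450; term = 0.45214450²·(1 − 0.24590164)·143000/3090 = 7.1344428.
Tier 1: Wₕ = 0.16742228; term = 0.16742228²·(1 − 0.13432194)·228000/625 = 8.8519253.
Tier 3: Wₕ = 0.38043322; term = 0.38043322²·(1 − 0.01021470)·118000/108 = 156.51505.
Sum = 172.50142.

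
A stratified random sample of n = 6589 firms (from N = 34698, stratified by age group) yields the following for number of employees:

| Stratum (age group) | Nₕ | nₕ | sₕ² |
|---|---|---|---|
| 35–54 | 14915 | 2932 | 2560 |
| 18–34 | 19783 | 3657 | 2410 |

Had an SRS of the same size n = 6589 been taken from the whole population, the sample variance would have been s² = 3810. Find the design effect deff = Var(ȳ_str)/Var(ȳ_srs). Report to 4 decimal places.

Var(ȳ_str) = Σ Wₕ²(1−fₕ)sₕ²/nₕ with Wₕ = Nₕ/34698:
  35–54: (14915/34698)²·(1−2932/14915)·2560/2932 = 0.1296152
  18–34: (19783/34698)²·(1−3657/19783)·2410/3657 = 0.17462322
  → Var(ȳ_str) = 0.30423842.
Var(ȳ_srs) = (1 − 6589/34698)·3810/6589 = 0.46843186.
deff = 0.30423842 / 0.46843186 = 0.6495.

0.6495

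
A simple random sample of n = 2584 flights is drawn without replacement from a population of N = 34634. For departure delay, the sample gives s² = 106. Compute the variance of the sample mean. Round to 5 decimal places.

Under SRS without replacement, Var(ȳ) = (1 − f)·s²/n with f = n/N = 2584/34634 = 0.07460877.
Var(ȳ) = (1 − 0.07460877)·106/2584 = 0.92539123·0.041021672 = 0.037961096.

0.03796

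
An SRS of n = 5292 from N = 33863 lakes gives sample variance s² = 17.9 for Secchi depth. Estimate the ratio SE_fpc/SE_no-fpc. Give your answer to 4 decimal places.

0.9185

f = n/N = 5292/33863 = 0.15627676.
SE_no-fpc = √(s²/n) = 0.058158955; SE_fpc = √((1−f)s²/n) = 0.053421565.
Ratio = √(1−f) = 0.91854409.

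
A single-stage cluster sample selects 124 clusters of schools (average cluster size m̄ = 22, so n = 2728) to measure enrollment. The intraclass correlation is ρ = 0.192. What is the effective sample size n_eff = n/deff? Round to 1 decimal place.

deff = 1 + (22 − 1)·0.192 = 1 + 4.032 = 5.032.
n_eff = 2728 / 5.032 = 542.1.

542.1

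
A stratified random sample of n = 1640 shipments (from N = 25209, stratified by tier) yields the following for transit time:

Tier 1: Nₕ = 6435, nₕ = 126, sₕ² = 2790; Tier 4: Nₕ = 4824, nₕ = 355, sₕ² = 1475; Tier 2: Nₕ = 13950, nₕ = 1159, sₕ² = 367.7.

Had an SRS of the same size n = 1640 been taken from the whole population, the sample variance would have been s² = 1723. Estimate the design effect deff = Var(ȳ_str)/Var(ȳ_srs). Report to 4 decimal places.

Var(ȳ_str) = Σ Wₕ²(1−fₕ)sₕ²/nₕ with Wₕ = Nₕ/25209:
  Tier 1: (6435/25209)²·(1−126/6435)·2790/126 = 1.414593
  Tier 4: (4824/25209)²·(1−355/4824)·1475/355 = 0.14095162
  Tier 2: (13950/25209)²·(1−1159/13950)·367.7/1159 = 0.089079478
  → Var(ȳ_str) = 1.6446241.
Var(ȳ_srs) = (1 − 1640/25209)·1723/1640 = 0.98226115.
deff = 1.6446241 / 0.98226115 = 1.6743.

1.6743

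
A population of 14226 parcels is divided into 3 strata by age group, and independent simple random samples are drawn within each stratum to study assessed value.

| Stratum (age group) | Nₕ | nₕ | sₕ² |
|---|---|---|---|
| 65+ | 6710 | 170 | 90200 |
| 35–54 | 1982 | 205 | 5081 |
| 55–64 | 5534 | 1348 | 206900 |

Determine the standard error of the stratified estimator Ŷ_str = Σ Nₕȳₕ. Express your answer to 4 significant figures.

Var(Ŷ_str) = Σₕ Nₕ²(1 − fₕ)sₕ²/nₕ.
65+: 6710²·(1 − 170/6710)·90200/170 = 2.3284016 × 10^10.
35–54: 1982²·(1 − 205/1982)·5081/205 = 8.7294406 × 10^7.
55–64: 5534²·(1 − 1348/5534)·206900/1348 = 3.5555679 × 10^9.
Sum = 2.6926878 × 10^10.
SE = √(2.6926878 × 10^10) = 164100.

164100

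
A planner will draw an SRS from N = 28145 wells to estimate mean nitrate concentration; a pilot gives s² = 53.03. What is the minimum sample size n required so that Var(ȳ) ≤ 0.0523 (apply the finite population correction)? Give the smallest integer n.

979

Without fpc, n₀ = s²/D = 53.03/0.0523 = 1013.9579.
With fpc, (1 − n/N)·s²/n ≤ D requires n ≥ n₀/(1 + n₀/N) = 1013.9579/(1 + 1013.9579/28145) = 978.6991.
Rounding up, n = 979.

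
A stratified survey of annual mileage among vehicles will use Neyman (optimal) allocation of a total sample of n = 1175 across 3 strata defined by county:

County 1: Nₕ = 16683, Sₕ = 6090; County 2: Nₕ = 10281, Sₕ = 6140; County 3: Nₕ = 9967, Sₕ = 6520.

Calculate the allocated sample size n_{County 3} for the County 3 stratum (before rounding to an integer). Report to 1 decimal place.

332.4

Neyman allocation: nₕ = n·NₕSₕ / Σⱼ NⱼSⱼ.
Σ NⱼSⱼ = 16683·6090 + 10281·6140 + 9967·6520 = 2.2970965 × 10^8.
n_{County 3} = 1175·9967·6520 / (2.2970965 × 10^8) = 332.4.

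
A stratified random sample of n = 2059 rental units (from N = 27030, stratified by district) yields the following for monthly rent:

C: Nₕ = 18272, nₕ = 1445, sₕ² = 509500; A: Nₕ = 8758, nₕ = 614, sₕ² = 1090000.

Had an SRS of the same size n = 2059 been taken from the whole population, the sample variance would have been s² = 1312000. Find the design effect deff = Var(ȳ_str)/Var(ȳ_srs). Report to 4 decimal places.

0.5465

Var(ȳ_str) = Σ Wₕ²(1−fₕ)sₕ²/nₕ with Wₕ = Nₕ/27030:
  C: (18272/27030)²·(1−1445/18272)·509500/1445 = 148.38057
  A: (8758/27030)²·(1−614/8758)·1090000/614 = 173.30406
  → Var(ȳ_str) = 321.68463.
Var(ȳ_srs) = (1 − 2059/27030)·1312000/2059 = 588.66386.
deff = 321.68463 / 588.66386 = 0.5465.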